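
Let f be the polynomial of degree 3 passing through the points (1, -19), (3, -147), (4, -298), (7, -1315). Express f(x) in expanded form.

f(x) = -3x^3 - 5x^2 - 5x - 6

Write f(x) = ax^3 + bx^2 + cx + d. Substituting each data point gives a linear system:
  a + b + c + d = -19
  27a + 9b + 3c + d = -147
  64a + 16b + 4c + d = -298
  343a + 49b + 7c + d = -1315
Solving the system yields a = -3, b = -5, c = -5, d = -6.
So f(x) = -3x^3 - 5x^2 - 5x - 6.
Check: f(1) = -19. ✓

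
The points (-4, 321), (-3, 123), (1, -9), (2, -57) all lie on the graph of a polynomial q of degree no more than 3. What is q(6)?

Write q(t) = at^3 + bt^2 + ct + d. Substituting each data point gives a linear system:
  -64a + 16b - 4c + d = 321
  -27a + 9b - 3c + d = 123
  a + b + c + d = -9
  8a + 4b + 2c + d = -57
Solving the system yields a = -6, b = -3, c = 3, d = -3.
So q(t) = -6t^3 - 3t^2 + 3t - 3.
Then q(6) = -1389.

-1389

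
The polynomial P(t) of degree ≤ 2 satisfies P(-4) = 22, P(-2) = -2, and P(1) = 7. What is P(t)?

Write P(t) = at^2 + bt + c. Substituting each data point gives a linear system:
  16a - 4b + c = 22
  4a - 2b + c = -2
  a + b + c = 7
Solving the system yields a = 3, b = 6, c = -2.
So P(t) = 3t^2 + 6t - 2.
Check: P(1) = 7. ✓

P(t) = 3t^2 + 6t - 2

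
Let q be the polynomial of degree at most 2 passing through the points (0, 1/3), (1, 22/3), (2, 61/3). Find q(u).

Write q(u) = au^2 + bu + c. Substituting each data point gives a linear system:
  c = 1/3
  a + b + c = 22/3
  4a + 2b + c = 61/3
Solving the system yields a = 3, b = 4, c = 1/3.
So q(u) = 3u^2 + 4u + 1/3.
Check: q(2) = 61/3. ✓

q(u) = 3u^2 + 4u + 1/3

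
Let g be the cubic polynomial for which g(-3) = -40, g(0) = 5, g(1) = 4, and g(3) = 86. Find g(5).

Write g(u) = au^3 + bu^2 + cu + d. Substituting each data point gives a linear system:
  -27a + 9b - 3c + d = -40
  d = 5
  a + b + c + d = 4
  27a + 9b + 3c + d = 86
Solving the system yields a = 3, b = 2, c = -6, d = 5.
So g(u) = 3u^3 + 2u^2 - 6u + 5.
Then g(5) = 400.

400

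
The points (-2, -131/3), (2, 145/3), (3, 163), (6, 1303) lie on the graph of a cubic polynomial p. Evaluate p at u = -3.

Write p(u) = au^3 + bu^2 + cu + d. Substituting each data point gives a linear system:
  -8a + 4b - 2c + d = -131/3
  8a + 4b + 2c + d = 145/3
  27a + 9b + 3c + d = 163
  216a + 36b + 6c + d = 1303
Solving the system yields a = 6, b = 1/3, c = -1, d = 1.
So p(u) = 6u^3 + (1/3)u^2 - u + 1.
Then p(-3) = -155.

-155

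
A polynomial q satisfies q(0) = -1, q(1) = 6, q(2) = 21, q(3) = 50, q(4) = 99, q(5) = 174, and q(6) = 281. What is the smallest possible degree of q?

3

Divided differences on the nodes 0, 1, 2, 3, 4, 5, 6:
  order 0: -1  6  21  50  99  174  281
  order 1: 7  15  29  49  75  107
  order 2: 4  7  10  13  16
  order 3: 1  1  1  1
  order 4: 0  0  0
  order 5: 0  0
  order 6: 0
The order-3 divided differences are all 1 (nonzero) and every higher order vanishes, so the data lies on a polynomial of degree exactly 3.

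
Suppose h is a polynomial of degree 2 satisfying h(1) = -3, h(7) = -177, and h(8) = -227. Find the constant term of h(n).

Write h(n) = an^2 + bn + c. Substituting each data point gives a linear system:
  a + b + c = -3
  49a + 7b + c = -177
  64a + 8b + c = -227
Solving the system yields a = -3, b = -5, c = 5.
So h(n) = -3n^2 - 5n + 5.
The constant term is 5.

5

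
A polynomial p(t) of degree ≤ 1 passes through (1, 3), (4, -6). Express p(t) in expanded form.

p(t) = -3t + 6

Write p(t) = at + b. Substituting each data point gives a linear system:
  a + b = 3
  4a + b = -6
Solving the system yields a = -3, b = 6.
So p(t) = -3t + 6.
Check: p(1) = 3. ✓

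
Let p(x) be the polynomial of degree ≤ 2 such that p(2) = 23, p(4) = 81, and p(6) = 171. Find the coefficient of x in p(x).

Write p(x) = ax^2 + bx + c. Substituting each data point gives a linear system:
  4a + 2b + c = 23
  16a + 4b + c = 81
  36a + 6b + c = 171
Solving the system yields a = 4, b = 5, c = -3.
So p(x) = 4x^2 + 5x - 3.
The coefficient of x is 5.

5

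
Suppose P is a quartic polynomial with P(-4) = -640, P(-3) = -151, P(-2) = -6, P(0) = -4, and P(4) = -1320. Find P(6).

-6190

Write P(x) = ax^4 + bx^3 + cx^2 + dx + e. Substituting each data point gives a linear system:
  256a - 64b + 16c - 4d + e = -640
  81a - 27b + 9c - 3d + e = -151
  16a - 8b + 4c - 2d + e = -6
  e = -4
  256a + 64b + 16c + 4d + e = -1320
Solving the system yields a = -4, b = -5, c = 3, d = -5, e = -4.
So P(x) = -4x^4 - 5x^3 + 3x^2 - 5x - 4.
Then P(6) = -6190.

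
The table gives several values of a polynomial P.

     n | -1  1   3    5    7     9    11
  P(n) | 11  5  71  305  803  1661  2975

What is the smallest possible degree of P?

3

Forward differences of the values at n = -1, 1, 3, 5, 7, 9, 11:
  P  : 11  5  71  305  803  1661  2975
  Δ  : -6  66  234  498  858  1314
  Δ^2: 72  168  264  360  456
  Δ^3: 96  96  96  96
  Δ^4: 0  0  0
  Δ^5: 0  0
  Δ^6: 0
The third differences are constant (96) and nonzero, while all higher differences vanish, so the minimal degree is 3.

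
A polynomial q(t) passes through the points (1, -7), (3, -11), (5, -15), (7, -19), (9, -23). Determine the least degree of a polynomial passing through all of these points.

1

Forward differences of the values at t = 1, 3, 5, 7, 9:
  q  : -7  -11  -15  -19  -23
  Δ  : -4  -4  -4  -4
  Δ^2: 0  0  0
  Δ^3: 0  0
  Δ^4: 0
The first differences are constant (-4) and nonzero, while all higher differences vanish, so the minimal degree is 1.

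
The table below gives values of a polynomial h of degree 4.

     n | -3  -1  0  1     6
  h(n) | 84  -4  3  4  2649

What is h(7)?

4924

Write h(n) = an^4 + bn^3 + cn^2 + dn + e. Substituting each data point gives a linear system:
  81a - 27b + 9c - 3d + e = 84
  a - b + c - d + e = -4
  e = 3
  a + b + c + d + e = 4
  1296a + 216b + 36c + 6d + e = 2649
Solving the system yields a = 2, b = 1, c = -5, d = 3, e = 3.
So h(n) = 2n^4 + n^3 - 5n^2 + 3n + 3.
Then h(7) = 4924.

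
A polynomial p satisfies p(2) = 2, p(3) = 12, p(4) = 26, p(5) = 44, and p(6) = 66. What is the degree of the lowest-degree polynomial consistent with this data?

Forward differences of the values at t = 2, 3, 4, 5, 6:
  p  : 2  12  26  44  66
  Δ  : 10  14  18  22
  Δ^2: 4  4  4
  Δ^3: 0  0
  Δ^4: 0
The second differences are constant (4) and nonzero, while all higher differences vanish, so the minimal degree is 2.

2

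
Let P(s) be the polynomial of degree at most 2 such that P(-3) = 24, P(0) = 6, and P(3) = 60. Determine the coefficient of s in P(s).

Write P(s) = as^2 + bs + c. Substituting each data point gives a linear system:
  9a - 3b + c = 24
  c = 6
  9a + 3b + c = 60
Solving the system yields a = 4, b = 6, c = 6.
So P(s) = 4s^2 + 6s + 6.
The coefficient of s is 6.

6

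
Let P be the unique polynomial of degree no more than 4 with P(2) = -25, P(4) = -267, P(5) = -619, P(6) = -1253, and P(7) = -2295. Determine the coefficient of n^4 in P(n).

-1

Write P(n) = an^4 + bn^3 + cn^2 + dn + e. Substituting each data point gives a linear system:
  16a + 8b + 4c + 2d + e = -25
  256a + 64b + 16c + 4d + e = -267
  625a + 125b + 25c + 5d + e = -619
  1296a + 216b + 36c + 6d + e = -1253
  2401a + 343b + 49c + 7d + e = -2295
Solving the system yields a = -1, b = 1, c = -5, d = 1, e = 1.
So P(n) = -n^4 + n^3 - 5n^2 + n + 1.
The leading coefficient is -1.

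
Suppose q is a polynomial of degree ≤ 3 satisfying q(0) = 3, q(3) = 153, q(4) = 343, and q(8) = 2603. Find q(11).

6713

Using the Lagrange interpolation formula with nodes 0, 3, 4, 8:
  L_0(n) = (n - 3)(n - 4)(n - 8) / -96
  L_1(n) = n(n - 4)(n - 8) / 15
  L_2(n) = n(n - 3)(n - 8) / -16
  L_3(n) = n(n - 3)(n - 4) / 160
Then q(n) = 3·L_0(n) + 153·L_1(n) + 343·L_2(n) + 2603·L_3(n).
Expanding and collecting terms gives q(n) = 5n^3 + 5n + 3.
Evaluating at n = 11: q(11) = 6713.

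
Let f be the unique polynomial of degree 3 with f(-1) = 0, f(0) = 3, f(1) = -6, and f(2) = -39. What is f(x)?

f(x) = -2x^3 - 6x^2 - x + 3

Write f(x) = ax^3 + bx^2 + cx + d. Substituting each data point gives a linear system:
  -a + b - c + d = 0
  d = 3
  a + b + c + d = -6
  8a + 4b + 2c + d = -39
Solving the system yields a = -2, b = -6, c = -1, d = 3.
So f(x) = -2x^3 - 6x^2 - x + 3.
Check: f(0) = 3. ✓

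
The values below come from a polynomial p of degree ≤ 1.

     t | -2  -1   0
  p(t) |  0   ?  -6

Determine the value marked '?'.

-3

On equispaced nodes a degree-1 polynomial has vanishing second forward difference, so
  p(-2) - 2·p(-1) + p(0) = 0.
Substituting the known values and solving for p(-1):
  -2·p(-1) = 6
  p(-1) = -3.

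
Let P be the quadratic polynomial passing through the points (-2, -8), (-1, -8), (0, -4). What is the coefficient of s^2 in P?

2

Write P(s) = as^2 + bs + c. Substituting each data point gives a linear system:
  4a - 2b + c = -8
  a - b + c = -8
  c = -4
Solving the system yields a = 2, b = 6, c = -4.
So P(s) = 2s^2 + 6s - 4.
The leading coefficient is 2.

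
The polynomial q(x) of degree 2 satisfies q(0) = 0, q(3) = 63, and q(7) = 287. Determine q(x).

Using the Lagrange interpolation formula with nodes 0, 3, 7:
  L_0(x) = (x - 3)(x - 7) / 21
  L_1(x) = x(x - 7) / -12
  L_2(x) = x(x - 3) / 28
Then q(x) = 0·L_0(x) + 63·L_1(x) + 287·L_2(x).
Expanding and collecting terms gives q(x) = 5x² + 6x.
Check: q(0) = 0. ✓

q(x) = 5x^2 + 6x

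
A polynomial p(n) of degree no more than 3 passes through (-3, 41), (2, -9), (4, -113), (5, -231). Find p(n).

p(n) = -2n^3 + 4n - 1

Write p(n) = an^3 + bn^2 + cn + d. Substituting each data point gives a linear system:
  -27a + 9b - 3c + d = 41
  8a + 4b + 2c + d = -9
  64a + 16b + 4c + d = -113
  125a + 25b + 5c + d = -231
Solving the system yields a = -2, b = 0, c = 4, d = -1.
So p(n) = -2n^3 + 4n - 1.
Check: p(-3) = 41. ✓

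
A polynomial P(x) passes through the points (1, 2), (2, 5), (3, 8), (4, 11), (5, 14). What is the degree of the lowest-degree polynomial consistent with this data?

Forward differences of the values at x = 1, 2, 3, 4, 5:
  P  : 2  5  8  11  14
  Δ  : 3  3  3  3
  Δ^2: 0  0  0
  Δ^3: 0  0
  Δ^4: 0
The first differences are constant (3) and nonzero, while all higher differences vanish, so the minimal degree is 1.

1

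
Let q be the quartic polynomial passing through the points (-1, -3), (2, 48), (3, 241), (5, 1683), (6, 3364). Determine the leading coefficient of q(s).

2

Write q(s) = as^4 + bs^3 + cs^2 + ds + e. Substituting each data point gives a linear system:
  a - b + c - d + e = -3
  16a + 8b + 4c + 2d + e = 48
  81a + 27b + 9c + 3d + e = 241
  625a + 125b + 25c + 5d + e = 1683
  1296a + 216b + 36c + 6d + e = 3364
Solving the system yields a = 2, b = 4, c = -2, d = -3, e = -2.
So q(s) = 2s^4 + 4s^3 - 2s^2 - 3s - 2.
The leading coefficient is 2.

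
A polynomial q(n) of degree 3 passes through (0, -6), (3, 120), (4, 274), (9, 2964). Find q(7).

Write q(n) = an^3 + bn^2 + cn + d. Substituting each data point gives a linear system:
  d = -6
  27a + 9b + 3c + d = 120
  64a + 16b + 4c + d = 274
  729a + 81b + 9c + d = 2964
Solving the system yields a = 4, b = 0, c = 6, d = -6.
So q(n) = 4n³ + 6n - 6.
Then q(7) = 1408.

1408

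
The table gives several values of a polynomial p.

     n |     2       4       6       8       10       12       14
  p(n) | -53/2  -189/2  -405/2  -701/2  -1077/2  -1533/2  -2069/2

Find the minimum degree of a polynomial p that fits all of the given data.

2

Forward differences of the values at n = 2, 4, 6, 8, 10, 12, 14:
  p  : -53/2  -189/2  -405/2  -701/2  -1077/2  -1533/2  -2069/2
  Δ  : -68  -108  -148  -188  -228  -268
  Δ^2: -40  -40  -40  -40  -40
  Δ^3: 0  0  0  0
  Δ^4: 0  0  0
  Δ^5: 0  0
  Δ^6: 0
The second differences are constant (-40) and nonzero, while all higher differences vanish, so the minimal degree is 2.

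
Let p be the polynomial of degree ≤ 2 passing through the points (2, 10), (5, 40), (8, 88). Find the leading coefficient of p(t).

1

Write p(t) = at^2 + bt + c. Substituting each data point gives a linear system:
  4a + 2b + c = 10
  25a + 5b + c = 40
  64a + 8b + c = 88
Solving the system yields a = 1, b = 3, c = 0.
So p(t) = t² + 3t.
The leading coefficient is 1.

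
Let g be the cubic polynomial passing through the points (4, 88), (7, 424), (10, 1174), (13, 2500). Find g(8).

Using the Lagrange interpolation formula with nodes 4, 7, 10, 13:
  L_0(t) = (t - 7)(t - 10)(t - 13) / -162
  L_1(t) = (t - 4)(t - 10)(t - 13) / 54
  L_2(t) = (t - 4)(t - 7)(t - 13) / -54
  L_3(t) = (t - 4)(t - 7)(t - 10) / 162
Then g(t) = 88·L_0(t) + 424·L_1(t) + 1174·L_2(t) + 2500·L_3(t).
Expanding and collecting terms gives g(t) = t^3 + 2t^2 - 3t + 4.
Evaluating at t = 8: g(8) = 620.

620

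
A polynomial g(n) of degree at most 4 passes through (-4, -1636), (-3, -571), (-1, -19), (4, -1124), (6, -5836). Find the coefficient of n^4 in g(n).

Write g(n) = an^4 + bn^3 + cn^2 + dn + e. Substituting each data point gives a linear system:
  256a - 64b + 16c - 4d + e = -1636
  81a - 27b + 9c - 3d + e = -571
  a - b + c - d + e = -19
  256a + 64b + 16c + 4d + e = -1124
  1296a + 216b + 36c + 6d + e = -5836
Solving the system yields a = -5, b = 4, c = -6, d = 0, e = -4.
So g(n) = -5n^4 + 4n^3 - 6n^2 - 4.
The leading coefficient is -5.

-5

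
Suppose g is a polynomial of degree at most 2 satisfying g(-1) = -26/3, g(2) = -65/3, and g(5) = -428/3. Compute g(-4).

-311/3

Using the Lagrange interpolation formula with nodes -1, 2, 5:
  L_0(s) = (s - 2)(s - 5) / 18
  L_1(s) = (s + 1)(s - 5) / -9
  L_2(s) = (s + 1)(s - 2) / 18
Then g(s) = -26/3·L_0(s) - 65/3·L_1(s) - 428/3·L_2(s).
Expanding and collecting terms gives g(s) = -6s² + (5/3)s - 1.
Evaluating at s = -4: g(-4) = -311/3.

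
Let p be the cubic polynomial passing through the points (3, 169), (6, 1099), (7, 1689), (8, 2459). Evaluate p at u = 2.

Write p(u) = au^3 + bu^2 + cu + d. Substituting each data point gives a linear system:
  27a + 9b + 3c + d = 169
  216a + 36b + 6c + d = 1099
  343a + 49b + 7c + d = 1689
  512a + 64b + 8c + d = 2459
Solving the system yields a = 4, b = 6, c = 4, d = -5.
So p(u) = 4u³ + 6u² + 4u - 5.
Then p(2) = 59.

59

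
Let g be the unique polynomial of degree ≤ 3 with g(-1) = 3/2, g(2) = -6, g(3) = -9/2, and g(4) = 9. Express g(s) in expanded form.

g(s) = s^3 - 3s^2 - (5/2)s + 3

Using the Lagrange interpolation formula with nodes -1, 2, 3, 4:
  L_0(s) = (s - 2)(s - 3)(s - 4) / -60
  L_1(s) = (s + 1)(s - 3)(s - 4) / 6
  L_2(s) = (s + 1)(s - 2)(s - 4) / -4
  L_3(s) = (s + 1)(s - 2)(s - 3) / 10
Then g(s) = 3/2·L_0(s) - 6·L_1(s) - 9/2·L_2(s) + 9·L_3(s).
Expanding and collecting terms gives g(s) = s^3 - 3s^2 - (5/2)s + 3.
Check: g(2) = -6. ✓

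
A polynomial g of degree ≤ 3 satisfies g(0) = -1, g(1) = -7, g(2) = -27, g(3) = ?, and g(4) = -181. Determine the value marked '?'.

The 4 known points determine the degree-3 polynomial uniquely.
Write g(s) = as^3 + bs^2 + cs + d. Substituting each data point gives a linear system:
  d = -1
  a + b + c + d = -7
  8a + 4b + 2c + d = -27
  64a + 16b + 4c + d = -181
Solving the system yields a = -3, b = 2, c = -5, d = -1.
So g(s) = -3s³ + 2s² - 5s - 1.
Then g(3) = -79.

-79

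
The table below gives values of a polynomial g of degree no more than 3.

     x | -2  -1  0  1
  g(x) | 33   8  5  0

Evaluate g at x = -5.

480

Using the Lagrange interpolation formula with nodes -2, -1, 0, 1:
  L_0(x) = (x + 1)x(x - 1) / -6
  L_1(x) = (x + 2)x(x - 1) / 2
  L_2(x) = (x + 2)(x + 1)(x - 1) / -2
  L_3(x) = (x + 2)(x + 1)x / 6
Then g(x) = 33·L_0(x) + 8·L_1(x) + 5·L_2(x) + 0·L_3(x).
Expanding and collecting terms gives g(x) = -4x³ - x² + 5.
Evaluating at x = -5: g(-5) = 480.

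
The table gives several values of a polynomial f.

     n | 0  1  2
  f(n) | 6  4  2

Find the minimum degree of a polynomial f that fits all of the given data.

1

Forward differences of the values at n = 0, 1, 2:
  f  : 6  4  2
  Δ  : -2  -2
  Δ^2: 0
The first differences are constant (-2) and nonzero, while all higher differences vanish, so the minimal degree is 1.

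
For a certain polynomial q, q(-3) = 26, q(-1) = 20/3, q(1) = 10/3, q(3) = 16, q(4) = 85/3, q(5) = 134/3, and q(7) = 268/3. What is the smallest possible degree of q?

Divided differences on the nodes -3, -1, 1, 3, 4, 5, 7:
  order 0: 26  20/3  10/3  16  85/3  134/3  268/3
  order 1: -29/3  -5/3  19/3  37/3  49/3  67/3
  order 2: 2  2  2  2  2
  order 3: 0  0  0  0
  order 4: 0  0  0
  order 5: 0  0
  order 6: 0
The order-2 divided differences are all 2 (nonzero) and every higher order vanishes, so the data lies on a polynomial of degree exactly 2.

2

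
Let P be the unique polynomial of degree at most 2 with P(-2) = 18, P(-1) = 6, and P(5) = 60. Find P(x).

Write P(x) = ax^2 + bx + c. Substituting each data point gives a linear system:
  4a - 2b + c = 18
  a - b + c = 6
  25a + 5b + c = 60
Solving the system yields a = 3, b = -3, c = 0.
So P(x) = 3x^2 - 3x.
Check: P(5) = 60. ✓

P(x) = 3x^2 - 3x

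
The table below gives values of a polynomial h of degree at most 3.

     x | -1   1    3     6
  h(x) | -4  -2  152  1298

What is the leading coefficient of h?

6

Write h(x) = ax^3 + bx^2 + cx + d. Substituting each data point gives a linear system:
  -a + b - c + d = -4
  a + b + c + d = -2
  27a + 9b + 3c + d = 152
  216a + 36b + 6c + d = 1298
Solving the system yields a = 6, b = 1, c = -5, d = -4.
So h(x) = 6x^3 + x^2 - 5x - 4.
The leading coefficient is 6.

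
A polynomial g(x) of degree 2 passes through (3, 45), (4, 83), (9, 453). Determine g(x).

g(x) = 6x^2 - 4x + 3

Using the Lagrange interpolation formula with nodes 3, 4, 9:
  L_0(x) = (x - 4)(x - 9) / 6
  L_1(x) = (x - 3)(x - 9) / -5
  L_2(x) = (x - 3)(x - 4) / 30
Then g(x) = 45·L_0(x) + 83·L_1(x) + 453·L_2(x).
Expanding and collecting terms gives g(x) = 6x^2 - 4x + 3.
Check: g(4) = 83. ✓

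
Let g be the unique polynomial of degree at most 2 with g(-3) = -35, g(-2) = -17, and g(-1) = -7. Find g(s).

g(s) = -4s^2 - 2s - 5

Write g(s) = as^2 + bs + c. Substituting each data point gives a linear system:
  9a - 3b + c = -35
  4a - 2b + c = -17
  a - b + c = -7
Solving the system yields a = -4, b = -2, c = -5.
So g(s) = -4s^2 - 2s - 5.
Check: g(-1) = -7. ✓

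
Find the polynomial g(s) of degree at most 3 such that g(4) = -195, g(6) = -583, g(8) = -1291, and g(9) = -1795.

Using the Lagrange interpolation formula with nodes 4, 6, 8, 9:
  L_0(s) = (s - 6)(s - 8)(s - 9) / -40
  L_1(s) = (s - 4)(s - 8)(s - 9) / 12
  L_2(s) = (s - 4)(s - 6)(s - 9) / -8
  L_3(s) = (s - 4)(s - 6)(s - 8) / 15
Then g(s) = -195·L_0(s) - 583·L_1(s) - 1291·L_2(s) - 1795·L_3(s).
Expanding and collecting terms gives g(s) = -2s^3 - 4s^2 - 2s + 5.
Check: g(4) = -195. ✓

g(s) = -2s^3 - 4s^2 - 2s + 5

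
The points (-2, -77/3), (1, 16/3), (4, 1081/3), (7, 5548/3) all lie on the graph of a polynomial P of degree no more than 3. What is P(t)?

Using the Lagrange interpolation formula with nodes -2, 1, 4, 7:
  L_0(t) = (t - 1)(t - 4)(t - 7) / -162
  L_1(t) = (t + 2)(t - 4)(t - 7) / 54
  L_2(t) = (t + 2)(t - 1)(t - 7) / -54
  L_3(t) = (t + 2)(t - 1)(t - 4) / 162
Then P(t) = -77/3·L_0(t) + 16/3·L_1(t) + 1081/3·L_2(t) + 5548/3·L_3(t).
Expanding and collecting terms gives P(t) = 5t³ + 3t² - (5/3)t - 1.
Check: P(1) = 16/3. ✓

P(t) = 5t^3 + 3t^2 - (5/3)t - 1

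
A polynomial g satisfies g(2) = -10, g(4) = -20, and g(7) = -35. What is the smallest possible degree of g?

1

Divided differences on the nodes 2, 4, 7:
  order 0: -10  -20  -35
  order 1: -5  -5
  order 2: 0
The order-1 divided differences are all -5 (nonzero) and every higher order vanishes, so the data lies on a polynomial of degree exactly 1.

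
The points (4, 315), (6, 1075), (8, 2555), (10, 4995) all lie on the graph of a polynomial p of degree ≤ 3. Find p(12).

8635

Write p(n) = an^3 + bn^2 + cn + d. Substituting each data point gives a linear system:
  64a + 16b + 4c + d = 315
  216a + 36b + 6c + d = 1075
  512a + 64b + 8c + d = 2555
  1000a + 100b + 10c + d = 4995
Solving the system yields a = 5, b = 0, c = 0, d = -5.
So p(n) = 5n^3 - 5.
Then p(12) = 8635.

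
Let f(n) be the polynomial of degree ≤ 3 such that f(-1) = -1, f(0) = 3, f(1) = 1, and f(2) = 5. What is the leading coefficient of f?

2

Write f(n) = an^3 + bn^2 + cn + d. Substituting each data point gives a linear system:
  -a + b - c + d = -1
  d = 3
  a + b + c + d = 1
  8a + 4b + 2c + d = 5
Solving the system yields a = 2, b = -3, c = -1, d = 3.
So f(n) = 2n^3 - 3n^2 - n + 3.
The leading coefficient is 2.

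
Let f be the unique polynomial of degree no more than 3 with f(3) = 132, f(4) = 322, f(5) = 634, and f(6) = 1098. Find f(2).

Using the Lagrange interpolation formula with nodes 3, 4, 5, 6:
  L_0(n) = (n - 4)(n - 5)(n - 6) / -6
  L_1(n) = (n - 3)(n - 5)(n - 6) / 2
  L_2(n) = (n - 3)(n - 4)(n - 6) / -2
  L_3(n) = (n - 3)(n - 4)(n - 5) / 6
Then f(n) = 132·L_0(n) + 322·L_1(n) + 634·L_2(n) + 1098·L_3(n).
Expanding and collecting terms gives f(n) = 5n^3 + n^2 - 2n - 6.
Evaluating at n = 2: f(2) = 34.

34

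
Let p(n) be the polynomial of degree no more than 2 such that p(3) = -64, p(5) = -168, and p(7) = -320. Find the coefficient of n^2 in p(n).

-6

Write p(n) = an^2 + bn + c. Substituting each data point gives a linear system:
  9a + 3b + c = -64
  25a + 5b + c = -168
  49a + 7b + c = -320
Solving the system yields a = -6, b = -4, c = 2.
So p(n) = -6n^2 - 4n + 2.
The leading coefficient is -6.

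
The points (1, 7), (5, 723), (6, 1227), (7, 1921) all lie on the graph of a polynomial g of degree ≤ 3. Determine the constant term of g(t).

Write g(t) = at^3 + bt^2 + ct + d. Substituting each data point gives a linear system:
  a + b + c + d = 7
  125a + 25b + 5c + d = 723
  216a + 36b + 6c + d = 1227
  343a + 49b + 7c + d = 1921
Solving the system yields a = 5, b = 5, c = -6, d = 3.
So g(t) = 5t^3 + 5t^2 - 6t + 3.
The constant term is 3.

3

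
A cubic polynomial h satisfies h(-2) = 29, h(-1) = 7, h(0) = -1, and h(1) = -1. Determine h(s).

Using the Lagrange interpolation formula with nodes -2, -1, 0, 1:
  L_0(s) = (s + 1)s(s - 1) / -6
  L_1(s) = (s + 2)s(s - 1) / 2
  L_2(s) = (s + 2)(s + 1)(s - 1) / -2
  L_3(s) = (s + 2)(s + 1)s / 6
Then h(s) = 29·L_0(s) + 7·L_1(s) - 1·L_2(s) - 1·L_3(s).
Expanding and collecting terms gives h(s) = -s³ + 4s² - 3s - 1.
Check: h(-1) = 7. ✓

h(s) = -s^3 + 4s^2 - 3s - 1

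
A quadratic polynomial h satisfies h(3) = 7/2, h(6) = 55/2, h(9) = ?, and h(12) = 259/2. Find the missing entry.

139/2

On equispaced nodes a degree-2 polynomial has vanishing third forward difference, so
  - h(3) + 3·h(6) - 3·h(9) + h(12) = 0.
Substituting the known values and solving for h(9):
  -3·h(9) = -417/2
  h(9) = 139/2.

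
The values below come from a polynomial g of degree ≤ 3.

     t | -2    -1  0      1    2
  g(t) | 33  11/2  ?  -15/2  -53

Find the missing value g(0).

2

The 4 known points determine the degree-3 polynomial uniquely.
Write g(t) = at^3 + bt^2 + ct + d. Substituting each data point gives a linear system:
  -8a + 4b - 2c + d = 33
  -a + b - c + d = 11/2
  a + b + c + d = -15/2
  8a + 4b + 2c + d = -53
Solving the system yields a = -5, b = -3, c = -3/2, d = 2.
So g(t) = -5t^3 - 3t^2 - (3/2)t + 2.
Then g(0) = 2.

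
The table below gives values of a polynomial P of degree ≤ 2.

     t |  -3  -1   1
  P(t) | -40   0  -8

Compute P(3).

Write P(t) = at^2 + bt + c. Substituting each data point gives a linear system:
  9a - 3b + c = -40
  a - b + c = 0
  a + b + c = -8
Solving the system yields a = -6, b = -4, c = 2.
So P(t) = -6t^2 - 4t + 2.
Then P(3) = -64.

-64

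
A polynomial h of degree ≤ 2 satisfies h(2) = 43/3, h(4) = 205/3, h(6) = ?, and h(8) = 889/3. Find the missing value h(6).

487/3

On equispaced nodes a degree-2 polynomial has vanishing third forward difference, so
  - h(2) + 3·h(4) - 3·h(6) + h(8) = 0.
Substituting the known values and solving for h(6):
  -3·h(6) = -487
  h(6) = 487/3.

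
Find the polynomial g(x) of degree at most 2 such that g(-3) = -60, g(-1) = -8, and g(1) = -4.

Write g(x) = ax^2 + bx + c. Substituting each data point gives a linear system:
  9a - 3b + c = -60
  a - b + c = -8
  a + b + c = -4
Solving the system yields a = -6, b = 2, c = 0.
So g(x) = -6x^2 + 2x.
Check: g(-3) = -60. ✓

g(x) = -6x^2 + 2x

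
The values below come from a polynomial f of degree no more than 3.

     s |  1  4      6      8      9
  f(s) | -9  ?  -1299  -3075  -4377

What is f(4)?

The 4 known points determine the degree-3 polynomial uniquely.
Write f(s) = as^3 + bs^2 + cs + d. Substituting each data point gives a linear system:
  a + b + c + d = -9
  216a + 36b + 6c + d = -1299
  512a + 64b + 8c + d = -3075
  729a + 81b + 9c + d = -4377
Solving the system yields a = -6, b = 0, c = 0, d = -3.
So f(s) = -6s³ - 3.
Then f(4) = -387.

-387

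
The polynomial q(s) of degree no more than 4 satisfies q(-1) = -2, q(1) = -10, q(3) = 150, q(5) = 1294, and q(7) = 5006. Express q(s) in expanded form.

q(s) = 2s^4 + s^3 - 2s^2 - 5s - 6

Write q(s) = as^4 + bs^3 + cs^2 + ds + e. Substituting each data point gives a linear system:
  a - b + c - d + e = -2
  a + b + c + d + e = -10
  81a + 27b + 9c + 3d + e = 150
  625a + 125b + 25c + 5d + e = 1294
  2401a + 343b + 49c + 7d + e = 5006
Solving the system yields a = 2, b = 1, c = -2, d = -5, e = -6.
So q(s) = 2s^4 + s^3 - 2s^2 - 5s - 6.
Check: q(7) = 5006. ✓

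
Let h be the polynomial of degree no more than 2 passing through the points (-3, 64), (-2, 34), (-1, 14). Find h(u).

h(u) = 5u^2 - 5u + 4

Using the Lagrange interpolation formula with nodes -3, -2, -1:
  L_0(u) = (u + 2)(u + 1) / 2
  L_1(u) = (u + 3)(u + 1) / -1
  L_2(u) = (u + 3)(u + 2) / 2
Then h(u) = 64·L_0(u) + 34·L_1(u) + 14·L_2(u).
Expanding and collecting terms gives h(u) = 5u² - 5u + 4.
Check: h(-1) = 14. ✓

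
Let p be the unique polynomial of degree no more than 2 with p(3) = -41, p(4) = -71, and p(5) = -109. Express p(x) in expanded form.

p(x) = -4x^2 - 2x + 1

Write p(x) = ax^2 + bx + c. Substituting each data point gives a linear system:
  9a + 3b + c = -41
  16a + 4b + c = -71
  25a + 5b + c = -109
Solving the system yields a = -4, b = -2, c = 1.
So p(x) = -4x^2 - 2x + 1.
Check: p(4) = -71. ✓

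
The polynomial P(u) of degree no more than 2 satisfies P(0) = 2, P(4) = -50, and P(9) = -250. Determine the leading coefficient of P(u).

Write P(u) = au^2 + bu + c. Substituting each data point gives a linear system:
  c = 2
  16a + 4b + c = -50
  81a + 9b + c = -250
Solving the system yields a = -3, b = -1, c = 2.
So P(u) = -3u² - u + 2.
The leading coefficient is -3.

-3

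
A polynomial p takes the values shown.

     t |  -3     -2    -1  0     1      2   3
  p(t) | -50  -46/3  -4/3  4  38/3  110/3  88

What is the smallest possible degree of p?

3

Forward differences of the values at t = -3, -2, -1, 0, 1, 2, 3:
  p  : -50  -46/3  -4/3  4  38/3  110/3  88
  Δ  : 104/3  14  16/3  26/3  24  154/3
  Δ^2: -62/3  -26/3  10/3  46/3  82/3
  Δ^3: 12  12  12  12
  Δ^4: 0  0  0
  Δ^5: 0  0
  Δ^6: 0
The third differences are constant (12) and nonzero, while all higher differences vanish, so the minimal degree is 3.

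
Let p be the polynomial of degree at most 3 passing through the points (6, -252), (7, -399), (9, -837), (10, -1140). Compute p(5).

-145

Write p(n) = an^3 + bn^2 + cn + d. Substituting each data point gives a linear system:
  216a + 36b + 6c + d = -252
  343a + 49b + 7c + d = -399
  729a + 81b + 9c + d = -837
  1000a + 100b + 10c + d = -1140
Solving the system yields a = -1, b = -2, c = 6, d = 0.
So p(n) = -n^3 - 2n^2 + 6n.
Then p(5) = -145.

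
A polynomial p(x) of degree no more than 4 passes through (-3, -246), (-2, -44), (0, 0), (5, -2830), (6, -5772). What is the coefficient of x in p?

Write p(x) = ax^4 + bx^3 + cx^2 + dx + e. Substituting each data point gives a linear system:
  81a - 27b + 9c - 3d + e = -246
  16a - 8b + 4c - 2d + e = -44
  e = 0
  625a + 125b + 25c + 5d + e = -2830
  1296a + 216b + 36c + 6d + e = -5772
Solving the system yields a = -4, b = -3, c = 1, d = 4, e = 0.
So p(x) = -4x^4 - 3x^3 + x^2 + 4x.
The coefficient of x is 4.

4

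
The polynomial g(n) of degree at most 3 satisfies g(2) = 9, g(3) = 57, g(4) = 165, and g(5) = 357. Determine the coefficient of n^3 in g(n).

Write g(n) = an^3 + bn^2 + cn + d. Substituting each data point gives a linear system:
  8a + 4b + 2c + d = 9
  27a + 9b + 3c + d = 57
  64a + 16b + 4c + d = 165
  125a + 25b + 5c + d = 357
Solving the system yields a = 4, b = -6, c = 2, d = -3.
So g(n) = 4n³ - 6n² + 2n - 3.
The leading coefficient is 4.

4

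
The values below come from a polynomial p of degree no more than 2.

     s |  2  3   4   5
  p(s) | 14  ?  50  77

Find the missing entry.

29

On equispaced nodes a degree-2 polynomial has vanishing third forward difference, so
  - p(2) + 3·p(3) - 3·p(4) + p(5) = 0.
Substituting the known values and solving for p(3):
  3·p(3) = 87
  p(3) = 29.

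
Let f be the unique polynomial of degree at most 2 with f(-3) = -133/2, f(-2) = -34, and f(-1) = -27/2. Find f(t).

f(t) = -6t^2 + (5/2)t - 5

Using the Lagrange interpolation formula with nodes -3, -2, -1:
  L_0(t) = (t + 2)(t + 1) / 2
  L_1(t) = (t + 3)(t + 1) / -1
  L_2(t) = (t + 3)(t + 2) / 2
Then f(t) = -133/2·L_0(t) - 34·L_1(t) - 27/2·L_2(t).
Expanding and collecting terms gives f(t) = -6t^2 + (5/2)t - 5.
Check: f(-3) = -133/2. ✓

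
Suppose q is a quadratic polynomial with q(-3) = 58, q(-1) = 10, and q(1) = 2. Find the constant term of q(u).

Write q(u) = au^2 + bu + c. Substituting each data point gives a linear system:
  9a - 3b + c = 58
  a - b + c = 10
  a + b + c = 2
Solving the system yields a = 5, b = -4, c = 1.
So q(u) = 5u^2 - 4u + 1.
The constant term is 1.

1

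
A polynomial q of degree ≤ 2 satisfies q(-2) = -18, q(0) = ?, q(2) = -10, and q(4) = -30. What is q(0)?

-6

The 3 known points determine the degree-2 polynomial uniquely.
Write q(t) = at^2 + bt + c. Substituting each data point gives a linear system:
  4a - 2b + c = -18
  4a + 2b + c = -10
  16a + 4b + c = -30
Solving the system yields a = -2, b = 2, c = -6.
So q(t) = -2t^2 + 2t - 6.
Then q(0) = -6.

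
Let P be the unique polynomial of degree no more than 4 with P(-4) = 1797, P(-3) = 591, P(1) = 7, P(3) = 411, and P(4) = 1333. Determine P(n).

Using the Lagrange interpolation formula with nodes -4, -3, 1, 3, 4:
  L_0(n) = (n + 3)(n - 1)(n - 3)(n - 4) / 280
  L_1(n) = (n + 4)(n - 1)(n - 3)(n - 4) / -168
  L_2(n) = (n + 4)(n + 3)(n - 3)(n - 4) / 120
  L_3(n) = (n + 4)(n + 3)(n - 1)(n - 4) / -84
  L_4(n) = (n + 4)(n + 3)(n - 1)(n - 3) / 168
Then P(n) = 1797·L_0(n) + 591·L_1(n) + 7·L_2(n) + 411·L_3(n) + 1333·L_4(n).
Expanding and collecting terms gives P(n) = 6n^4 - 4n^3 + 2n^2 + 6n - 3.
Check: P(1) = 7. ✓

P(n) = 6n^4 - 4n^3 + 2n^2 + 6n - 3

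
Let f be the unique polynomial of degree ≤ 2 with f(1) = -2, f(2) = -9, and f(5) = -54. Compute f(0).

Using the Lagrange interpolation formula with nodes 1, 2, 5:
  L_0(u) = (u - 2)(u - 5) / 4
  L_1(u) = (u - 1)(u - 5) / -3
  L_2(u) = (u - 1)(u - 2) / 12
Then f(u) = -2·L_0(u) - 9·L_1(u) - 54·L_2(u).
Expanding and collecting terms gives f(u) = -2u^2 - u + 1.
Evaluating at u = 0: f(0) = 1.

1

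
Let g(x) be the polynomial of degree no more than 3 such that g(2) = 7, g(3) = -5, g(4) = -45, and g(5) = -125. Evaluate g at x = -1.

Using the Lagrange interpolation formula with nodes 2, 3, 4, 5:
  L_0(x) = (x - 3)(x - 4)(x - 5) / -6
  L_1(x) = (x - 2)(x - 4)(x - 5) / 2
  L_2(x) = (x - 2)(x - 3)(x - 5) / -2
  L_3(x) = (x - 2)(x - 3)(x - 4) / 6
Then g(x) = 7·L_0(x) - 5·L_1(x) - 45·L_2(x) - 125·L_3(x).
Expanding and collecting terms gives g(x) = -2x^3 + 4x^2 + 6x - 5.
Evaluating at x = -1: g(-1) = -5.

-5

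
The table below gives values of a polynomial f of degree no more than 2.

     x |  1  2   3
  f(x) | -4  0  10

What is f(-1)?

6

Forward differences of the values at x = 1, 2, 3:
  f  : -4  0  10
  Δ  : 4  10
  Δ^2: 6
The second differences are constant, confirming degree 2.
Interpolating (Newton forward form) and evaluating at x = -1 gives f(-1) = 6.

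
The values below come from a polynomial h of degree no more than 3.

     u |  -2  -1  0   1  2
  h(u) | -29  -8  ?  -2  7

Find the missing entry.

On equispaced nodes a degree-3 polynomial has vanishing fourth forward difference, so
  h(-2) - 4·h(-1) + 6·h(0) - 4·h(1) + h(2) = 0.
Substituting the known values and solving for h(0):
  6·h(0) = -18
  h(0) = -3.

-3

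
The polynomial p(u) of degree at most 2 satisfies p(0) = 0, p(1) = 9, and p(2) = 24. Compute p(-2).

Using the Lagrange interpolation formula with nodes 0, 1, 2:
  L_0(u) = (u - 1)(u - 2) / 2
  L_1(u) = u(u - 2) / -1
  L_2(u) = u(u - 1) / 2
Then p(u) = 0·L_0(u) + 9·L_1(u) + 24·L_2(u).
Expanding and collecting terms gives p(u) = 3u² + 6u.
Evaluating at u = -2: p(-2) = 0.

0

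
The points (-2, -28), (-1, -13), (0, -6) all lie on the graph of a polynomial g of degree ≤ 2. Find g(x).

g(x) = -4x^2 + 3x - 6

Using the Lagrange interpolation formula with nodes -2, -1, 0:
  L_0(x) = (x + 1)x / 2
  L_1(x) = (x + 2)x / -1
  L_2(x) = (x + 2)(x + 1) / 2
Then g(x) = -28·L_0(x) - 13·L_1(x) - 6·L_2(x).
Expanding and collecting terms gives g(x) = -4x² + 3x - 6.
Check: g(-2) = -28. ✓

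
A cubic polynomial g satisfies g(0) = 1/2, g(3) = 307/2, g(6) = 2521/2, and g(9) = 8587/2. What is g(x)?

g(x) = 6x^3 - x^2 + 1/2

Write g(x) = ax^3 + bx^2 + cx + d. Substituting each data point gives a linear system:
  d = 1/2
  27a + 9b + 3c + d = 307/2
  216a + 36b + 6c + d = 2521/2
  729a + 81b + 9c + d = 8587/2
Solving the system yields a = 6, b = -1, c = 0, d = 1/2.
So g(x) = 6x³ - x² + 1/2.
Check: g(3) = 307/2. ✓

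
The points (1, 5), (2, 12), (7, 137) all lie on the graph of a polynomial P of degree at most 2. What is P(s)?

Write P(s) = as^2 + bs + c. Substituting each data point gives a linear system:
  a + b + c = 5
  4a + 2b + c = 12
  49a + 7b + c = 137
Solving the system yields a = 3, b = -2, c = 4.
So P(s) = 3s² - 2s + 4.
Check: P(1) = 5. ✓

P(s) = 3s^2 - 2s + 4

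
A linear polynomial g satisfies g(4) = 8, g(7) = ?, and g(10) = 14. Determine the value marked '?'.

11

The 2 known points determine the degree-1 polynomial uniquely.
Write g(n) = an + b. Substituting each data point gives a linear system:
  4a + b = 8
  10a + b = 14
Solving the system yields a = 1, b = 4.
So g(n) = n + 4.
Then g(7) = 11.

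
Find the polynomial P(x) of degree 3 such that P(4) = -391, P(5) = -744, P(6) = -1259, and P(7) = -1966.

P(x) = -5x^3 - 6x^2 + 6x + 1

Write P(x) = ax^3 + bx^2 + cx + d. Substituting each data point gives a linear system:
  64a + 16b + 4c + d = -391
  125a + 25b + 5c + d = -744
  216a + 36b + 6c + d = -1259
  343a + 49b + 7c + d = -1966
Solving the system yields a = -5, b = -6, c = 6, d = 1.
So P(x) = -5x^3 - 6x^2 + 6x + 1.
Check: P(6) = -1259. ✓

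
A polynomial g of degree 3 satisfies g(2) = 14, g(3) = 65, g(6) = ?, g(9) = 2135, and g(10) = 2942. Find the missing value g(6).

The 4 known points determine the degree-3 polynomial uniquely.
Write g(x) = ax^3 + bx^2 + cx + d. Substituting each data point gives a linear system:
  8a + 4b + 2c + d = 14
  27a + 9b + 3c + d = 65
  729a + 81b + 9c + d = 2135
  1000a + 100b + 10c + d = 2942
Solving the system yields a = 3, b = 0, c = -6, d = 2.
So g(x) = 3x³ - 6x + 2.
Then g(6) = 614.

614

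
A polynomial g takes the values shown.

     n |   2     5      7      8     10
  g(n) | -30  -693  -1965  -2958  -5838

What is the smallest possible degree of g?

Divided differences on the nodes 2, 5, 7, 8, 10:
  order 0: -30  -693  -1965  -2958  -5838
  order 1: -221  -636  -993  -1440
  order 2: -83  -119  -149
  order 3: -6  -6
  order 4: 0
The order-3 divided differences are all -6 (nonzero) and every higher order vanishes, so the data lies on a polynomial of degree exactly 3.

3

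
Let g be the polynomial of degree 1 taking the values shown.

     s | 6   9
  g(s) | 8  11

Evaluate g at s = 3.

Using the Lagrange interpolation formula with nodes 6, 9:
  L_0(s) = (s - 9) / -3
  L_1(s) = (s - 6) / 3
Then g(s) = 8·L_0(s) + 11·L_1(s).
Expanding and collecting terms gives g(s) = s + 2.
Evaluating at s = 3: g(3) = 5.

5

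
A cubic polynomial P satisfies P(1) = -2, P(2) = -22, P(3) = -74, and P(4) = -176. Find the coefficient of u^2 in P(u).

2

Write P(u) = au^3 + bu^2 + cu + d. Substituting each data point gives a linear system:
  a + b + c + d = -2
  8a + 4b + 2c + d = -22
  27a + 9b + 3c + d = -74
  64a + 16b + 4c + d = -176
Solving the system yields a = -3, b = 2, c = -5, d = 4.
So P(u) = -3u^3 + 2u^2 - 5u + 4.
The coefficient of u^2 is 2.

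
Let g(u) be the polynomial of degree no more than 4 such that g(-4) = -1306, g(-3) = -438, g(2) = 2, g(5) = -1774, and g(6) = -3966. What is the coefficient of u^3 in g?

Write g(u) = au^4 + bu^3 + cu^2 + du + e. Substituting each data point gives a linear system:
  256a - 64b + 16c - 4d + e = -1306
  81a - 27b + 9c - 3d + e = -438
  16a + 8b + 4c + 2d + e = 2
  625a + 125b + 25c + 5d + e = -1774
  1296a + 216b + 36c + 6d + e = -3966
Solving the system yields a = -4, b = 5, c = 3, d = 4, e = 6.
So g(u) = -4u^4 + 5u^3 + 3u^2 + 4u + 6.
The coefficient of u^3 is 5.

5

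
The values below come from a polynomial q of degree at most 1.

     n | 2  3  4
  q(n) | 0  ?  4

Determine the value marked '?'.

The 2 known points determine the degree-1 polynomial uniquely.
Write q(n) = an + b. Substituting each data point gives a linear system:
  2a + b = 0
  4a + b = 4
Solving the system yields a = 2, b = -4.
So q(n) = 2n - 4.
Then q(3) = 2.

2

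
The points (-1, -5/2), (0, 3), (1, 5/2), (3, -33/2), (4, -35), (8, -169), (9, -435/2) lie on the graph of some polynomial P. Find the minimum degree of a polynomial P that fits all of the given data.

2

Divided differences on the nodes -1, 0, 1, 3, 4, 8, 9:
  order 0: -5/2  3  5/2  -33/2  -35  -169  -435/2
  order 1: 11/2  -1/2  -19/2  -37/2  -67/2  -97/2
  order 2: -3  -3  -3  -3  -3
  order 3: 0  0  0  0
  order 4: 0  0  0
  order 5: 0  0
  order 6: 0
The order-2 divided differences are all -3 (nonzero) and every higher order vanishes, so the data lies on a polynomial of degree exactly 2.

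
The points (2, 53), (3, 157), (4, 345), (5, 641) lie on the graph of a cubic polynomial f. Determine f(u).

Using the Lagrange interpolation formula with nodes 2, 3, 4, 5:
  L_0(u) = (u - 3)(u - 4)(u - 5) / -6
  L_1(u) = (u - 2)(u - 4)(u - 5) / 2
  L_2(u) = (u - 2)(u - 3)(u - 5) / -2
  L_3(u) = (u - 2)(u - 3)(u - 4) / 6
Then f(u) = 53·L_0(u) + 157·L_1(u) + 345·L_2(u) + 641·L_3(u).
Expanding and collecting terms gives f(u) = 4u³ + 6u² - 2u + 1.
Check: f(3) = 157. ✓

f(u) = 4u^3 + 6u^2 - 2u + 1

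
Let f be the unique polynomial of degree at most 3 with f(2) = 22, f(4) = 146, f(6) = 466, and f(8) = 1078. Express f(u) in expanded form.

f(u) = 2u^3 + (1/2)u^2 + 3u - 2

Write f(u) = au^3 + bu^2 + cu + d. Substituting each data point gives a linear system:
  8a + 4b + 2c + d = 22
  64a + 16b + 4c + d = 146
  216a + 36b + 6c + d = 466
  512a + 64b + 8c + d = 1078
Solving the system yields a = 2, b = 1/2, c = 3, d = -2.
So f(u) = 2u^3 + (1/2)u^2 + 3u - 2.
Check: f(8) = 1078. ✓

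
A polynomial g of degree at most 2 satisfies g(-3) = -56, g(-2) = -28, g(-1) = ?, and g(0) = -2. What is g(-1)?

On equispaced nodes a degree-2 polynomial has vanishing third forward difference, so
  - g(-3) + 3·g(-2) - 3·g(-1) + g(0) = 0.
Substituting the known values and solving for g(-1):
  -3·g(-1) = 30
  g(-1) = -10.

-10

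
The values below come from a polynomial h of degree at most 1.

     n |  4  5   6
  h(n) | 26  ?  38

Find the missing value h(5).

32

On equispaced nodes a degree-1 polynomial has vanishing second forward difference, so
  h(4) - 2·h(5) + h(6) = 0.
Substituting the known values and solving for h(5):
  -2·h(5) = -64
  h(5) = 32.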